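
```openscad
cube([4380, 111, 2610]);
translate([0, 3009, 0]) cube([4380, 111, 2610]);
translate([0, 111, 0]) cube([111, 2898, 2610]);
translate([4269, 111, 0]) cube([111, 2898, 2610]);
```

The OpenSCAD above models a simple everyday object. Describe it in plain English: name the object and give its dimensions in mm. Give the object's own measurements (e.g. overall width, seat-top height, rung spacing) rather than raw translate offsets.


The wall frame of a small rectangular building: four walls, each 2610 mm tall and 111 mm thick, enclosing a footprint 4380 mm (x) by 3120 mm (y) outside-to-outside, with no floor or roof. The front and back walls (the −y and +y sides) span the full width; the two side walls fit between them.


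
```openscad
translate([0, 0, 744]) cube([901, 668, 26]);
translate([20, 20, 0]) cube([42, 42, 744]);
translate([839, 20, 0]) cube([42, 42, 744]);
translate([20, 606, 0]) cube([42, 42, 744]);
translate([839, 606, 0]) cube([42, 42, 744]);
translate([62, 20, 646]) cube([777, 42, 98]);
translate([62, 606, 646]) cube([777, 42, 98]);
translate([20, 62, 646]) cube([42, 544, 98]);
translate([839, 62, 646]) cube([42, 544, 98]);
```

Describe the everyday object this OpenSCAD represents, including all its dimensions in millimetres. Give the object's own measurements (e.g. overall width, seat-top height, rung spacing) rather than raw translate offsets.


A table: top 901 mm (x) × 668 mm (y), 26 mm thick, upper face at z = 770 mm, on four 42×42 mm square legs, each inset 20 mm from the nearest pair of top edges from z = 0 to the bottom of the top. Four apron rails, 42 mm thick and 98 mm tall, run between adjacent legs with their top edges flush with the underside of the top and their outer faces flush with the legs' outer faces.


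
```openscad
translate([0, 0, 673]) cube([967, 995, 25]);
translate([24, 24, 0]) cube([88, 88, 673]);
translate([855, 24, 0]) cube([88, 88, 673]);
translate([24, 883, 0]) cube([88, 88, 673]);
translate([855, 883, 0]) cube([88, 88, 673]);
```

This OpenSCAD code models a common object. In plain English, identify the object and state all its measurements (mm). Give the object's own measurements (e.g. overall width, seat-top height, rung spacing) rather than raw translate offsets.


A table: top 967 mm (x) × 995 mm (y), 25 mm thick, upper face at z = 698 mm, on four 88×88 mm square legs, each inset 24 mm from the nearest pair of top edges from z = 0 to the bottom of the top.


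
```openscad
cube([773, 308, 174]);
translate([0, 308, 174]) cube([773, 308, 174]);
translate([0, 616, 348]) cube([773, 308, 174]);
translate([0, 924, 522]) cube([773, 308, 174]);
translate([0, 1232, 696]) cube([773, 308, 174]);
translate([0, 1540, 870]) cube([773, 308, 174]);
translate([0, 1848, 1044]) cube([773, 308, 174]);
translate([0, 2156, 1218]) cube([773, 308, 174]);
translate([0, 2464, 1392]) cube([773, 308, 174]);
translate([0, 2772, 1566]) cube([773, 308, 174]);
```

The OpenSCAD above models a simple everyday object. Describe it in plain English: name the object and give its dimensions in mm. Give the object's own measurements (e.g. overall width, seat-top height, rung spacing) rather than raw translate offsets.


A straight staircase of 10 solid steps. Each step is 773 mm wide (x), 308 mm deep (y, the going) and 174 mm tall (the rise). The first step rests on the floor; each subsequent step sits one going further in +y and one rise higher in +z, directly behind and above the previous step with no overlap.


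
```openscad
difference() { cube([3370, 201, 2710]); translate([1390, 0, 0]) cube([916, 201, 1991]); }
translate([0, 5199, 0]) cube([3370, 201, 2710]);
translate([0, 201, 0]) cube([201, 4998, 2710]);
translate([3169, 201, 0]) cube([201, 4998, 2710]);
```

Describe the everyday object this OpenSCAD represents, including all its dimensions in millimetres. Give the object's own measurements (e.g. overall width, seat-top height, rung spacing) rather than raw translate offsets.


A single room: four walls, each 2710 mm tall and 201 mm thick, enclosing an outside footprint 3370×5400 mm (x × y), no floor or roof. The front and back walls (−y and +y sides) run the full x-width; the side walls fit between their inner faces. A door opening 916 mm wide and 1991 mm tall is cut through the front wall from the floor up, its −x edge 1390 mm from the wall's −x end.


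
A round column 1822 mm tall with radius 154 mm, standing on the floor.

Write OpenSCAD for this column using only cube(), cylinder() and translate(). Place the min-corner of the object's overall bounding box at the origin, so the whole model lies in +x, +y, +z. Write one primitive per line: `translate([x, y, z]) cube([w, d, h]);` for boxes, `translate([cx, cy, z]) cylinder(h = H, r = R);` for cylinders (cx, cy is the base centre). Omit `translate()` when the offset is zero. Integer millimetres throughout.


translate([154, 154, 0]) cylinder(h = 1822, r = 154);


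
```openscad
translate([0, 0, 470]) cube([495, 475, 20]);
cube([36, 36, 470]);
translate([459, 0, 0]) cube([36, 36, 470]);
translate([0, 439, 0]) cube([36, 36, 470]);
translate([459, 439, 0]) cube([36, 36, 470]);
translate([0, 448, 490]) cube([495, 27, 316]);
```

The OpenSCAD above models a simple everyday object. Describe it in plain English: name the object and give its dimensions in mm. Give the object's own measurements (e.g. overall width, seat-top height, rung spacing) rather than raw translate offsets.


A chair. The seat is a 495×475×20 mm slab with its top at z = 490 mm, on four 36×36 mm corner legs (flush with the seat edges, standing on z = 0). A flat backrest 27 mm thick, 316 mm tall, spans the full seat width and rises from the seat top along its +y edge, rear face flush with the rear of the seat.


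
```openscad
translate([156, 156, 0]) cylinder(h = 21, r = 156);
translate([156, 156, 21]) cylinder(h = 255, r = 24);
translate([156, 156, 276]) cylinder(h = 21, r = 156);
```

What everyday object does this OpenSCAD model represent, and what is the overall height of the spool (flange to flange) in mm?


A spool. The overall height is 297 mm.

Three coaxial cylinders, large–small–large — a spool. Two 21 mm flanges and a 255 mm core give 21 + 255 + 21 = 297 mm.


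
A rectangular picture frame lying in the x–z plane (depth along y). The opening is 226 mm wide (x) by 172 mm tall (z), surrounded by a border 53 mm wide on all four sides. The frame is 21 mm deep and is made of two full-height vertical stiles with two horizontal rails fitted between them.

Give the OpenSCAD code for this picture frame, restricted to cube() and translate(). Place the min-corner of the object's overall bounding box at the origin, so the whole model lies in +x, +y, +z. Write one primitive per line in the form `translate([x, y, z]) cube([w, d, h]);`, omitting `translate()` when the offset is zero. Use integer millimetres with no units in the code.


cube([53, 21, 278]);
translate([279, 0, 0]) cube([53, 21, 278]);
translate([53, 0, 0]) cube([226, 21, 53]);
translate([53, 0, 225]) cube([226, 21, 53]);


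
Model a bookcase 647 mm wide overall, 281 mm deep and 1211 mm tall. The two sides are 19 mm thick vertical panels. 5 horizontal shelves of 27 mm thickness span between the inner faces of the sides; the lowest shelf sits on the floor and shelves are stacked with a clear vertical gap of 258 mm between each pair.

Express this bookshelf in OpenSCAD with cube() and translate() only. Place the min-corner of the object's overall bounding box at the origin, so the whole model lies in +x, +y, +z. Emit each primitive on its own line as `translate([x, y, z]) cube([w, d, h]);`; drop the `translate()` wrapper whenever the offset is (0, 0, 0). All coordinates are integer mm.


cube([19, 281, 1211]);
translate([628, 0, 0]) cube([19, 281, 1211]);
translate([19, 0, 0]) cube([609, 281, 27]);
translate([19, 0, 285]) cube([609, 281, 27]);
translate([19, 0, 570]) cube([609, 281, 27]);
translate([19, 0, 855]) cube([609, 281, 27]);
translate([19, 0, 1140]) cube([609, 281, 27]);


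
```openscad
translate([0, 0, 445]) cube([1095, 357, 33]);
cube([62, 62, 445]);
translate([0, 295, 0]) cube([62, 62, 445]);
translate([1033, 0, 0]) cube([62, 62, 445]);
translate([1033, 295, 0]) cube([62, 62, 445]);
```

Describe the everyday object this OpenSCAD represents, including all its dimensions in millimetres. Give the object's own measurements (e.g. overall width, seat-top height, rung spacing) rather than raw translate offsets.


A long wooden bench with a 1095 mm (x) × 357 mm (y) seat, 33 mm thick, its top surface 478 mm above the floor. Four 62 mm square legs at the seat corners, flush with the edges, run from z = 0 to the seat underside.


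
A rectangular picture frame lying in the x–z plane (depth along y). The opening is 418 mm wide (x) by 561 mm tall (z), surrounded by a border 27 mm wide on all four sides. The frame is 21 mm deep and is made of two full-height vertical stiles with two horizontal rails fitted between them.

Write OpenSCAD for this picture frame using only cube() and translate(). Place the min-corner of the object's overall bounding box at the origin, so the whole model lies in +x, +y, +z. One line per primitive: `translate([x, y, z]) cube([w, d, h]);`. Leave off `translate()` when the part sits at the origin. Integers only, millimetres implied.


cube([27, 21, 615]);
translate([445, 0, 0]) cube([27, 21, 615]);
translate([27, 0, 0]) cube([418, 21, 27]);
translate([27, 0, 588]) cube([418, 21, 27]);


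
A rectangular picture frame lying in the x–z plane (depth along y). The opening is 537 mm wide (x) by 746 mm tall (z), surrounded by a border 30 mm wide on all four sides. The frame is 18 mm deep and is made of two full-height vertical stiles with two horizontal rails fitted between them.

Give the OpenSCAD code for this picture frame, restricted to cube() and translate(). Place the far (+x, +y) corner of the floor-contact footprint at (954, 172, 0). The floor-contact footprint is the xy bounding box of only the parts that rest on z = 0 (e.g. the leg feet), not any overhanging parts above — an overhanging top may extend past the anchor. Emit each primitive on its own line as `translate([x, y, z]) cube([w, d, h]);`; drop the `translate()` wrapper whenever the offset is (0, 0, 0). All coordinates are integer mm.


translate([357, 154, 0]) cube([30, 18, 806]);
translate([924, 154, 0]) cube([30, 18, 806]);
translate([387, 154, 0]) cube([537, 18, 30]);
translate([387, 154, 776]) cube([537, 18, 30]);


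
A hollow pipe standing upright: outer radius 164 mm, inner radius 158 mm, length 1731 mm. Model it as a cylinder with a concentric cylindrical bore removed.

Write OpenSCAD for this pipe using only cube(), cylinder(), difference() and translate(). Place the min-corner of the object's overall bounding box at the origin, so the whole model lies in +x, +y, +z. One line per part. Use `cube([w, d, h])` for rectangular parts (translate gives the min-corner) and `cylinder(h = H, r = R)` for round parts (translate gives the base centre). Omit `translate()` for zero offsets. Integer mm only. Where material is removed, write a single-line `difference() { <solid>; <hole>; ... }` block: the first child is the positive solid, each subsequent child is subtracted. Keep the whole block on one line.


difference() { translate([164, 164, 0]) cylinder(h = 1731, r = 164); translate([164, 164, 0]) cylinder(h = 1731, r = 158); }


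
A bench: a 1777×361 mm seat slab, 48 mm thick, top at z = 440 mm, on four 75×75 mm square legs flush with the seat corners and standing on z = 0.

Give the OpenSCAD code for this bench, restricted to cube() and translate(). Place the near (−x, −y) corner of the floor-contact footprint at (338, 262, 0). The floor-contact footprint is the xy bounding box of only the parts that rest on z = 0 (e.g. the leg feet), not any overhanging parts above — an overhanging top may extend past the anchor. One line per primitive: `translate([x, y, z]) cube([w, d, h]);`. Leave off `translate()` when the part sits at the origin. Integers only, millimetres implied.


translate([338, 262, 392]) cube([1777, 361, 48]);
translate([338, 262, 0]) cube([75, 75, 392]);
translate([338, 548, 0]) cube([75, 75, 392]);
translate([2040, 262, 0]) cube([75, 75, 392]);
translate([2040, 548, 0]) cube([75, 75, 392]);


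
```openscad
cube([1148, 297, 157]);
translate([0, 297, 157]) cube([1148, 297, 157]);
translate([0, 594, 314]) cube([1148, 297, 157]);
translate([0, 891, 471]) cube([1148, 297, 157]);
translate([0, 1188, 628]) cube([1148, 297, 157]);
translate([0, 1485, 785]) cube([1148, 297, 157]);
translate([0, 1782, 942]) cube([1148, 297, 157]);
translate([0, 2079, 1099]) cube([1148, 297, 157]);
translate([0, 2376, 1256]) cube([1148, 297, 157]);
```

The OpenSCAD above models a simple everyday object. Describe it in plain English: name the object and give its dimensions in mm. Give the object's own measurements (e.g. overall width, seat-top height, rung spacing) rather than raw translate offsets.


A straight staircase of 9 solid steps. Each step is 1148 mm wide (x), 297 mm deep (y, the going) and 157 mm tall (the rise). The first step rests on the floor; each subsequent step sits one going further in +y and one rise higher in +z, directly behind and above the previous step with no overlap.


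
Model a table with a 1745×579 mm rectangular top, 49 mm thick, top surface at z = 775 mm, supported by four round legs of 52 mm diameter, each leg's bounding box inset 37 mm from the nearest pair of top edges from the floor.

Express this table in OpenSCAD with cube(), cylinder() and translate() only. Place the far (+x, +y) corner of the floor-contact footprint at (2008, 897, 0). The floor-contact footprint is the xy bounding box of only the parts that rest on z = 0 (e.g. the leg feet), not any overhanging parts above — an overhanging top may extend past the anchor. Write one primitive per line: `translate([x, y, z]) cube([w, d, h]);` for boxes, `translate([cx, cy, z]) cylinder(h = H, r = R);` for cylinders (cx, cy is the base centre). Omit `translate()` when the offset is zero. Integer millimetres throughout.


translate([300, 355, 726]) cube([1745, 579, 49]);
translate([363, 418, 0]) cylinder(h = 726, r = 26);
translate([1982, 418, 0]) cylinder(h = 726, r = 26);
translate([363, 871, 0]) cylinder(h = 726, r = 26);
translate([1982, 871, 0]) cylinder(h = 726, r = 26);


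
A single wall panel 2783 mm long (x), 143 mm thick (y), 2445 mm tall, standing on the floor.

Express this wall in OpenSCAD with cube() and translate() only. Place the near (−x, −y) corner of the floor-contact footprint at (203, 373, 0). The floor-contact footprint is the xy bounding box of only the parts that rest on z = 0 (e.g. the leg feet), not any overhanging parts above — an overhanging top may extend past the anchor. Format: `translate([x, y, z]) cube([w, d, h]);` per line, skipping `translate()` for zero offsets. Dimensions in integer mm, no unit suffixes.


translate([203, 373, 0]) cube([2783, 143, 2445]);


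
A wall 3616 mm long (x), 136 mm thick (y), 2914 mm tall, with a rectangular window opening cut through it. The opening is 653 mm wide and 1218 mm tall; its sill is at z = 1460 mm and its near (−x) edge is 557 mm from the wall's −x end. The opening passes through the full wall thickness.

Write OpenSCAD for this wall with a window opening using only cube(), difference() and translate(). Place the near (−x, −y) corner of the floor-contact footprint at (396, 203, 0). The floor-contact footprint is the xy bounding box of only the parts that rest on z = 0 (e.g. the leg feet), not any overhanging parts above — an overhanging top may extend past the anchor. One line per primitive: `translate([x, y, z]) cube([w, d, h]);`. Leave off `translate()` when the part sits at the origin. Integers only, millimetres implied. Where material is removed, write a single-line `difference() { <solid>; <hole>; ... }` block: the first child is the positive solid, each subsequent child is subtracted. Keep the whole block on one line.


difference() { translate([396, 203, 0]) cube([3616, 136, 2914]); translate([953, 203, 1460]) cube([653, 136, 1218]); }


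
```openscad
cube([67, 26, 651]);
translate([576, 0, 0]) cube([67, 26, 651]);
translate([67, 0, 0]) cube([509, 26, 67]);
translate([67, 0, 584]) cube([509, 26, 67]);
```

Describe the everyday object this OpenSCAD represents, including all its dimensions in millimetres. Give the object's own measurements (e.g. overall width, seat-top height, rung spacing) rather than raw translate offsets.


A rectangular picture frame lying in the x–z plane (depth along y). The opening is 509 mm wide (x) by 517 mm tall (z), surrounded by a border 67 mm wide on all four sides. The frame is 26 mm deep and is made of two full-height vertical stiles with two horizontal rails fitted between them.


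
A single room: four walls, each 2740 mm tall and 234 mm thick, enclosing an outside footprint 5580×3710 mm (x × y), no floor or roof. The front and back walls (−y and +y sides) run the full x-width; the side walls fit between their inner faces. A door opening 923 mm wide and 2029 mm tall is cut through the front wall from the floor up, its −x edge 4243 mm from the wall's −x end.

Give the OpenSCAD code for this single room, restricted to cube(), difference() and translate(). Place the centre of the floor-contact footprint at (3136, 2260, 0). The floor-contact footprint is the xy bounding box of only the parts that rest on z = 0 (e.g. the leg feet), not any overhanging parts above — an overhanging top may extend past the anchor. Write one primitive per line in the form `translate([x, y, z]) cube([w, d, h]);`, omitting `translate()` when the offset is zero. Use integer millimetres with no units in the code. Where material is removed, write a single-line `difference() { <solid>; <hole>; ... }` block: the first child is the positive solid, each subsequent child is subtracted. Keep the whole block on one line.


difference() { translate([346, 405, 0]) cube([5580, 234, 2740]); translate([4589, 405, 0]) cube([923, 234, 2029]); }
translate([346, 3881, 0]) cube([5580, 234, 2740]);
translate([346, 639, 0]) cube([234, 3242, 2740]);
translate([5692, 639, 0]) cube([234, 3242, 2740]);


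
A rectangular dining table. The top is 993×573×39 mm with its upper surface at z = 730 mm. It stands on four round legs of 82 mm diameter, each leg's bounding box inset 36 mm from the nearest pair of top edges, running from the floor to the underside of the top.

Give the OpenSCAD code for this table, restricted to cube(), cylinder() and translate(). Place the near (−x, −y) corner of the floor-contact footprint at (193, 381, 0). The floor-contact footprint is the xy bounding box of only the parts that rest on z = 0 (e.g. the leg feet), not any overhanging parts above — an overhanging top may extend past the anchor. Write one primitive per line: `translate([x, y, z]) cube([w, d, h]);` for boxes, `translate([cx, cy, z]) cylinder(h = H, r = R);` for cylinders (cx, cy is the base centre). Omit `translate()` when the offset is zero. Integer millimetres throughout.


translate([157, 345, 691]) cube([993, 573, 39]);
translate([234, 422, 0]) cylinder(h = 691, r = 41);
translate([1073, 422, 0]) cylinder(h = 691, r = 41);
translate([234, 841, 0]) cylinder(h = 691, r = 41);
translate([1073, 841, 0]) cylinder(h = 691, r = 41);


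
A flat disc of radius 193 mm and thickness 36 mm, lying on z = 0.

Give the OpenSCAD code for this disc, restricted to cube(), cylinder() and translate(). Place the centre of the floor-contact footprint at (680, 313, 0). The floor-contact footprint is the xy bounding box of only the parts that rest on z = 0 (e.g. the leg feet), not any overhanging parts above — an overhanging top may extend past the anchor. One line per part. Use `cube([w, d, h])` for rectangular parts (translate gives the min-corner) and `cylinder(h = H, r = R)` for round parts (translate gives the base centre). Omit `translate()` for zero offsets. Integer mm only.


translate([680, 313, 0]) cylinder(h = 36, r = 193);


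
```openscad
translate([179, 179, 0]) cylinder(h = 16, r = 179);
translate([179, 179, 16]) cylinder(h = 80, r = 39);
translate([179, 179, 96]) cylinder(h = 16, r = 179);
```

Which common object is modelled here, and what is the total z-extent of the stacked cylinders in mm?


A spool. The overall height is 112 mm.

Three coaxial cylinders, large–small–large — a spool. Two 16 mm flanges and a 80 mm core give 16 + 80 + 16 = 112 mm.


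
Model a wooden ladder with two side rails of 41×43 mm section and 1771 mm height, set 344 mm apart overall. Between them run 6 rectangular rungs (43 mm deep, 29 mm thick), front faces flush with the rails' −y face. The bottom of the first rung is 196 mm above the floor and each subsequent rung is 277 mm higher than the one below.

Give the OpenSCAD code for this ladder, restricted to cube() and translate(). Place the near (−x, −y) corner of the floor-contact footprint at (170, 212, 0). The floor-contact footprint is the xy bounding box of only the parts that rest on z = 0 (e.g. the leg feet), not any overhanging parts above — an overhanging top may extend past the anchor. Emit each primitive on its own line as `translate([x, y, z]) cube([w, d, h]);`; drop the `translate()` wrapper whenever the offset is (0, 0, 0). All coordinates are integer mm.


translate([170, 212, 0]) cube([41, 43, 1771]);
translate([473, 212, 0]) cube([41, 43, 1771]);
translate([211, 212, 196]) cube([262, 43, 29]);
translate([211, 212, 473]) cube([262, 43, 29]);
translate([211, 212, 750]) cube([262, 43, 29]);
translate([211, 212, 1027]) cube([262, 43, 29]);
translate([211, 212, 1304]) cube([262, 43, 29]);
translate([211, 212, 1581]) cube([262, 43, 29]);


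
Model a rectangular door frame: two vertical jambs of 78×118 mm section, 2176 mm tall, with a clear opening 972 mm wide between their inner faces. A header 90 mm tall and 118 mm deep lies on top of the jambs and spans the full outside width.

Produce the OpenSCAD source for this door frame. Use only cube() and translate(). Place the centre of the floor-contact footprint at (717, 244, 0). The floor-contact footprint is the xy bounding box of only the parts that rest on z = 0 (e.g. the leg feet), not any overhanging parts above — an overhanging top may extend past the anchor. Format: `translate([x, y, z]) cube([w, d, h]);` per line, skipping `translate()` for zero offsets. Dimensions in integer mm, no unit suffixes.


translate([153, 185, 0]) cube([78, 118, 2176]);
translate([1203, 185, 0]) cube([78, 118, 2176]);
translate([153, 185, 2176]) cube([1128, 118, 90]);


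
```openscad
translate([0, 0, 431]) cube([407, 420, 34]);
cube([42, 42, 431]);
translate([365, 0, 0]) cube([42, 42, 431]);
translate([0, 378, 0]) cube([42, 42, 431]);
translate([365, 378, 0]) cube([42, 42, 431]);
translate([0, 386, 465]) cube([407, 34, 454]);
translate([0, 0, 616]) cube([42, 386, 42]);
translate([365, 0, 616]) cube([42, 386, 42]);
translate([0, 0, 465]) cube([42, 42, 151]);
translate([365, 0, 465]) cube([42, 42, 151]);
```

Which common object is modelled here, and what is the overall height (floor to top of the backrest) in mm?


A chair. The overall height is 919 mm.

A slab on four corner posts with a tall panel at the back — a chair. The seat slab sits at z = 431 with thickness 34, and the 454 mm backrest starts at the seat top, so the overall height is 431 + 34 + 454 = 919 mm.


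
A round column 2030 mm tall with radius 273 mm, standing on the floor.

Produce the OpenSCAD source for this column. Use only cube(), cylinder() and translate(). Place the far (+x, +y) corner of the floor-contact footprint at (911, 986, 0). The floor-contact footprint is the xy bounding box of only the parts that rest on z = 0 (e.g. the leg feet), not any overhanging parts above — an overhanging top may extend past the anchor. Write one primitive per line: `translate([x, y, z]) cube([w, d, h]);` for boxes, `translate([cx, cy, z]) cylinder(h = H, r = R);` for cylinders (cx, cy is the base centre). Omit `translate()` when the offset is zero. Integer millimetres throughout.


translate([638, 713, 0]) cylinder(h = 2030, r = 273);


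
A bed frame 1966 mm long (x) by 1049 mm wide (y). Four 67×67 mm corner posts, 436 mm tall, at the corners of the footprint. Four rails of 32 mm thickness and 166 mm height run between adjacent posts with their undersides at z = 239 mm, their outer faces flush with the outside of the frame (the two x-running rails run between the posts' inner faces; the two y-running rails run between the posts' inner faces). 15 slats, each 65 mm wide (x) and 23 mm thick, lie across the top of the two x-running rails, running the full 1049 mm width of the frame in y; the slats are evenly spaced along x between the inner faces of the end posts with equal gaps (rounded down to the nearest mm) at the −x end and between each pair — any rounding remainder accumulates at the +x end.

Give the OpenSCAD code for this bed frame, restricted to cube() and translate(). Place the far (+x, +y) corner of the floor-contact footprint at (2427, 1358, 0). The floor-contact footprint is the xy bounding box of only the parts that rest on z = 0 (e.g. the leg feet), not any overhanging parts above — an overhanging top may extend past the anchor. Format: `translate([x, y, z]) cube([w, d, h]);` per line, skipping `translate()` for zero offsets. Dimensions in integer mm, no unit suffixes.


translate([461, 309, 0]) cube([67, 67, 436]);
translate([461, 1291, 0]) cube([67, 67, 436]);
translate([2360, 309, 0]) cube([67, 67, 436]);
translate([2360, 1291, 0]) cube([67, 67, 436]);
translate([528, 309, 239]) cube([1832, 32, 166]);
translate([528, 1326, 239]) cube([1832, 32, 166]);
translate([461, 376, 239]) cube([32, 915, 166]);
translate([2395, 376, 239]) cube([32, 915, 166]);
translate([581, 309, 405]) cube([65, 1049, 23]);
translate([699, 309, 405]) cube([65, 1049, 23]);
translate([817, 309, 405]) cube([65, 1049, 23]);
translate([935, 309, 405]) cube([65, 1049, 23]);
translate([1053, 309, 405]) cube([65, 1049, 23]);
translate([1171, 309, 405]) cube([65, 1049, 23]);
translate([1289, 309, 405]) cube([65, 1049, 23]);
translate([1407, 309, 405]) cube([65, 1049, 23]);
translate([1525, 309, 405]) cube([65, 1049, 23]);
translate([1643, 309, 405]) cube([65, 1049, 23]);
translate([1761, 309, 405]) cube([65, 1049, 23]);
translate([1879, 309, 405]) cube([65, 1049, 23]);
translate([1997, 309, 405]) cube([65, 1049, 23]);
translate([2115, 309, 405]) cube([65, 1049, 23]);
translate([2233, 309, 405]) cube([65, 1049, 23]);


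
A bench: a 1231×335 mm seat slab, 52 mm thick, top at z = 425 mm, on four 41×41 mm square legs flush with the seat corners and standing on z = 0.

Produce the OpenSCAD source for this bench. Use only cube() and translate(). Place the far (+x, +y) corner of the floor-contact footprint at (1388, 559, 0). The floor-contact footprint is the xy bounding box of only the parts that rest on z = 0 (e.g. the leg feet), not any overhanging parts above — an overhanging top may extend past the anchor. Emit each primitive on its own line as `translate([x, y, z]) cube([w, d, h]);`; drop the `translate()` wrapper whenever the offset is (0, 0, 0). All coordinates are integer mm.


translate([157, 224, 373]) cube([1231, 335, 52]);
translate([157, 224, 0]) cube([41, 41, 373]);
translate([157, 518, 0]) cube([41, 41, 373]);
translate([1347, 224, 0]) cube([41, 41, 373]);
translate([1347, 518, 0]) cube([41, 41, 373]);


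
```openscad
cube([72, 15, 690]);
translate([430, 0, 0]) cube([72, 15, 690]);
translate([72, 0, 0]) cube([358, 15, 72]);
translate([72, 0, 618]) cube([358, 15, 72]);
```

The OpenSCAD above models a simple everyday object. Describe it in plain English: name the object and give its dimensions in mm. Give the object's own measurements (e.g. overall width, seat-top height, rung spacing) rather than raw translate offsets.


A rectangular picture frame lying in the x–z plane (depth along y). The opening is 358 mm wide (x) by 546 mm tall (z), surrounded by a border 72 mm wide on all four sides. The frame is 15 mm deep and is made of two full-height vertical stiles with two horizontal rails fitted between them.


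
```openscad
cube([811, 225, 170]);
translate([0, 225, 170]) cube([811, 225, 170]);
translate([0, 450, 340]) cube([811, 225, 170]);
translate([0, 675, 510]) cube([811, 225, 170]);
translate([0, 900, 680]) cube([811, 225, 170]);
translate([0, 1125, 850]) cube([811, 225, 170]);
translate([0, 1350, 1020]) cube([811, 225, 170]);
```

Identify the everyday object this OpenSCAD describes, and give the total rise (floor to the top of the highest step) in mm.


A staircase. The total rise is 1190 mm.

7 identical blocks, each offset up and back from the previous — a staircase. Each step is 170 mm tall and there are 7 of them, so the total rise is 7 × 170 = 1190 mm.


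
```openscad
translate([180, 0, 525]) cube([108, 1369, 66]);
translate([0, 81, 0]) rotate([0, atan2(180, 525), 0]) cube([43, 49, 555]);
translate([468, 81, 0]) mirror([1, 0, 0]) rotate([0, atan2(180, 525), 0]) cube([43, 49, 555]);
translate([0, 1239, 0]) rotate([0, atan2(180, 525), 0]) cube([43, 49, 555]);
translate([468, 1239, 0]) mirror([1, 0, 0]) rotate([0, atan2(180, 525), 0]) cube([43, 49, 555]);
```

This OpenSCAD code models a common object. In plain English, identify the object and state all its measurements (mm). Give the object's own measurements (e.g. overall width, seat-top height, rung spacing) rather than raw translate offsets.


A sawhorse. A 108×1369×66 mm beam (x, y, z) sits on two A-frame leg pairs. Each pair is two raked legs of 43×49 mm section (49 mm along y) splaying symmetrically in x. Each leg rises 525 mm vertically over 180 mm of horizontal reach and is 555 mm long along its own axis. Every leg's outer bottom edge rests on the floor and its outer top edge meets a bottom edge of the beam — the left legs (tilting toward +x) meet the beam's −x bottom edge, the right legs (their mirror images, tilting toward −x) meet its +x bottom edge — so the leg tops tuck under the beam, the beam's underside is 525 mm above the floor, and the feet are 468 mm apart outside-to-outside with the beam centred between them. The two leg pairs are set in 81 mm from either end of the beam.


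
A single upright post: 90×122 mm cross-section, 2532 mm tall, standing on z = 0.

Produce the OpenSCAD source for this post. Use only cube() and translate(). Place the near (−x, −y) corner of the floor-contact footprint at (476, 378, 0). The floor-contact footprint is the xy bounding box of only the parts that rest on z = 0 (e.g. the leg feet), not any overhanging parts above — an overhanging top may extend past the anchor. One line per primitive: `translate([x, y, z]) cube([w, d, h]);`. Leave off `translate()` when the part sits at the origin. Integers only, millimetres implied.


translate([476, 378, 0]) cube([90, 122, 2532]);


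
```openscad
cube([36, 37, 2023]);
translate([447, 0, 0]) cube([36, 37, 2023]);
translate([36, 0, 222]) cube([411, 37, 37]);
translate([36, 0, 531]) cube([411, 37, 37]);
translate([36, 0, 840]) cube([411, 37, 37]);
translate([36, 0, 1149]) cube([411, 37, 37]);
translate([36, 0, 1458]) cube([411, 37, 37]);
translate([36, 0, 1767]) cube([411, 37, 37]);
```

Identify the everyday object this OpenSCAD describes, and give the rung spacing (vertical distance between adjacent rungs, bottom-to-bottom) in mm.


A ladder. The rung spacing is 309 mm.

Two tall 36×37 posts with 6 short bars between them — a ladder. Adjacent rungs sit at z = 222 and z = 531, so the spacing is 531 − 222 = 309 mm.


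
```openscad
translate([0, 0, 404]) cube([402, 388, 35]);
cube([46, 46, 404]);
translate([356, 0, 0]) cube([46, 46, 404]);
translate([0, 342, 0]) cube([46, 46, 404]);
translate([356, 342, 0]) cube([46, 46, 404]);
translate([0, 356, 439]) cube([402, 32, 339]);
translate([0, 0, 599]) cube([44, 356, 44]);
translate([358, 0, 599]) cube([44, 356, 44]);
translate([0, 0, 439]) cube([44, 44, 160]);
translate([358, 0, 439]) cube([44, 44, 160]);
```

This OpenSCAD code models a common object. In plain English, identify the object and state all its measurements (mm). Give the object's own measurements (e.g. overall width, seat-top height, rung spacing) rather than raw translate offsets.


A chair. The seat is a 402×388×35 mm slab with its top at z = 439 mm, on four 46×46 mm corner legs (flush with the seat edges, standing on z = 0). A flat backrest 32 mm thick, 339 mm tall, spans the full seat width and rises from the seat top along its +y edge, rear face flush with the rear of the seat. Two armrests of 44×44 mm section run along each side from the seat's front edge to the front of the backrest, top faces 204 mm above the seat top and outer faces flush with the seat's x-edges; a 44×44 mm post under the front of each armrest stands on the seat at the front corner.


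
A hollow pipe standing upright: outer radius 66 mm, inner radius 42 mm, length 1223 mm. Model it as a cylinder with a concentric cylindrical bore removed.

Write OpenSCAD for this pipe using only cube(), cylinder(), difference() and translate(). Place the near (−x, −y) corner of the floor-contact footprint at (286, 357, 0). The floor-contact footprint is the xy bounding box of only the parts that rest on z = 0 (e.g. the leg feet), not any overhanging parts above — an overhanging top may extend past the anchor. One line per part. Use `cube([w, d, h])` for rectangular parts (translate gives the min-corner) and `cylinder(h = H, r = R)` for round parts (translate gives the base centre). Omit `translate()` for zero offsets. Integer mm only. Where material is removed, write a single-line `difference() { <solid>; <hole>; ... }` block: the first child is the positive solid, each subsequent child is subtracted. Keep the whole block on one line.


difference() { translate([352, 423, 0]) cylinder(h = 1223, r = 66); translate([352, 423, 0]) cylinder(h = 1223, r = 42); }


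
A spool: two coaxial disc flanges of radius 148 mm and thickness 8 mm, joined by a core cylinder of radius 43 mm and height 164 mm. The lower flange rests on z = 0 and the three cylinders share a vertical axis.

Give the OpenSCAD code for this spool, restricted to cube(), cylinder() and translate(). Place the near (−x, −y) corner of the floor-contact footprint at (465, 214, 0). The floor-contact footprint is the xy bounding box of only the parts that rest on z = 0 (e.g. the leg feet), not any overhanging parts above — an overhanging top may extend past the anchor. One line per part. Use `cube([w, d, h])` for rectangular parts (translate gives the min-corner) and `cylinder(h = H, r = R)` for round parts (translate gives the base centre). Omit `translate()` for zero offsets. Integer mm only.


translate([613, 362, 0]) cylinder(h = 8, r = 148);
translate([613, 362, 8]) cylinder(h = 164, r = 43);
translate([613, 362, 172]) cylinder(h = 8, r = 148);


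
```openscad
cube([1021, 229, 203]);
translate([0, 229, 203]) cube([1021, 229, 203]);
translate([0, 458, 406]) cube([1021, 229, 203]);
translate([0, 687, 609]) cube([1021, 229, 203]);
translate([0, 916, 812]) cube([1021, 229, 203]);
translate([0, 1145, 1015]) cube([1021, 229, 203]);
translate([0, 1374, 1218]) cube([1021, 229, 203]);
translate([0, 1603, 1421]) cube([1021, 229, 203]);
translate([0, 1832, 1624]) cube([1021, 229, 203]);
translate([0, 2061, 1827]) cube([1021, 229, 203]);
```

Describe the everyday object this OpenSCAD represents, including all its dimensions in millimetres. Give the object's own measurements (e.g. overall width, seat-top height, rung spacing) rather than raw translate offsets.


A straight staircase of 10 solid steps. Each step is 1021 mm wide (x), 229 mm deep (y, the going) and 203 mm tall (the rise). The first step rests on the floor; each subsequent step sits one going further in +y and one rise higher in +z, directly behind and above the previous step with no overlap.


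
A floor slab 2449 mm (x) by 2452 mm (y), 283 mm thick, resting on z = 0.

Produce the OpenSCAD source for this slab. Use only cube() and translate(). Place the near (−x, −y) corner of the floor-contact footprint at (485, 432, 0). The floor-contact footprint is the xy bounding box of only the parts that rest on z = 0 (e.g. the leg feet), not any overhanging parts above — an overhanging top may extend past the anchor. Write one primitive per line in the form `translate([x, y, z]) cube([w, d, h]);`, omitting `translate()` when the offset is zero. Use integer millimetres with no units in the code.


translate([485, 432, 0]) cube([2449, 2452, 283]);


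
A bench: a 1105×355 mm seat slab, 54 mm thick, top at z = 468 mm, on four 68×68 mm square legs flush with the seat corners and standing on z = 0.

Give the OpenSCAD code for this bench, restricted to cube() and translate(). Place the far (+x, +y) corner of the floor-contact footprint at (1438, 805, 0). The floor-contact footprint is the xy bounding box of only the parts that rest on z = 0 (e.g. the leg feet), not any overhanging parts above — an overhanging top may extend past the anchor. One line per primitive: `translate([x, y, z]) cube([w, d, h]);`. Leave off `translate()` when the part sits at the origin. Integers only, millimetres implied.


// leg_h = 468 − 54 = 414
translate([333, 450, 414]) cube([1105, 355, 54]);
translate([333, 450, 0]) cube([68, 68, 414]);
translate([333, 737, 0]) cube([68, 68, 414]);
translate([1370, 450, 0]) cube([68, 68, 414]);
translate([1370, 737, 0]) cube([68, 68, 414]);


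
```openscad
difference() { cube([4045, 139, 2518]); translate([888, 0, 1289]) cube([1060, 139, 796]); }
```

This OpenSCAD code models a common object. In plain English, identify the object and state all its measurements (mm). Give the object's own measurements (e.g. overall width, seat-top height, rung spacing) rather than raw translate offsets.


A wall 4045 mm long (x), 139 mm thick (y), 2518 mm tall, with a rectangular window opening cut through it. The opening is 1060 mm wide and 796 mm tall; its sill is at z = 1289 mm and its near (−x) edge is 888 mm from the wall's −x end. The opening passes through the full wall thickness.


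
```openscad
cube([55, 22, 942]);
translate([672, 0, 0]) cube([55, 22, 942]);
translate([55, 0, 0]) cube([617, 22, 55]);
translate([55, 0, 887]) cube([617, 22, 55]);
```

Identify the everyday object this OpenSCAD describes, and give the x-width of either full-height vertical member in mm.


A picture frame. The border width is 55 mm.

Four thin pieces enclosing a rectangular opening — a picture frame. The two full-height stiles are 942 mm tall; the top rail sits at z = 887 and is 55 mm tall, so the border above the opening is 942 − 887 = 55 mm, matching the stile x-width.


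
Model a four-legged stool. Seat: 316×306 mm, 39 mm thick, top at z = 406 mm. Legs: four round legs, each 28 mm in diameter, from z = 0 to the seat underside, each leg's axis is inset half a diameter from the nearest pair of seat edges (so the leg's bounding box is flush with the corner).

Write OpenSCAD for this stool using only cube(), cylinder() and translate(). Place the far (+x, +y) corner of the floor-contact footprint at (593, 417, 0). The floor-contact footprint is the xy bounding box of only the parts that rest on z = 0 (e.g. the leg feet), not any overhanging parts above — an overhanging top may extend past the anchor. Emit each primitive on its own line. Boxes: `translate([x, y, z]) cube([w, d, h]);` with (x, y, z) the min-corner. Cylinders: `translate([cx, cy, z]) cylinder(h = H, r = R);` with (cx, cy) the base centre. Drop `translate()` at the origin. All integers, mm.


// leg_h = 406 - 39 = 367
translate([277, 111, 367]) cube([316, 306, 39]);
translate([291, 125, 0]) cylinder(h = 367, r = 14);
translate([579, 125, 0]) cylinder(h = 367, r = 14);
translate([291, 403, 0]) cylinder(h = 367, r = 14);
translate([579, 403, 0]) cylinder(h = 367, r = 14);


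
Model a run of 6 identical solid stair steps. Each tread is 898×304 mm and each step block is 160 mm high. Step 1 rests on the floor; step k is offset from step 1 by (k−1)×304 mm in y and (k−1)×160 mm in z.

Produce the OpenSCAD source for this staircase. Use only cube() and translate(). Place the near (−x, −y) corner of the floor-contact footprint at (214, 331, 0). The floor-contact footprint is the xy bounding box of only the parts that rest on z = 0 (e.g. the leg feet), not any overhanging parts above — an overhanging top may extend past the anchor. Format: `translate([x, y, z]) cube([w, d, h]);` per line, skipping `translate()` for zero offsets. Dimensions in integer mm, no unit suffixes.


translate([214, 331, 0]) cube([898, 304, 160]);
translate([214, 635, 160]) cube([898, 304, 160]);
translate([214, 939, 320]) cube([898, 304, 160]);
translate([214, 1243, 480]) cube([898, 304, 160]);
translate([214, 1547, 640]) cube([898, 304, 160]);
translate([214, 1851, 800]) cube([898, 304, 160]);
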